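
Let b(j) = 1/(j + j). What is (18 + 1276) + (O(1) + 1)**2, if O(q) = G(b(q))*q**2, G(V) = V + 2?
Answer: 5225/4 ≈ 1306.3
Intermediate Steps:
b(j) = 1/(2*j)
G(V) = 2 + V
O(q) = q**2*(2 + 1/(2*q)) (O(q) = (2 + 1/(2*q))*q**2 = q**2*(2 + 1/(2*q)))
(18 + 1276) + (O(1) + 1)**2 = (18 + 1276) + ((1/2)*1*(1 + 4*1) + 1)**2 = 1294 + ((1/2)*1*(1 + 4) + 1)**2 = 1294 + ((1/2)*1*5 + 1)**2 = 1294 + (5/2 + 1)**2 = 1294 + (7/2)**2 = 1294 + 49/4 = 5225/4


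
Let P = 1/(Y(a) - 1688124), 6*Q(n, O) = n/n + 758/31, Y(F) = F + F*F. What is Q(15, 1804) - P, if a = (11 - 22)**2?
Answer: 110023567/25937111 ≈ 4.2419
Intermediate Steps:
a = 121 (a = (-11)**2 = 121)
Y(F) = F + F**2
Q(n, O) = 263/62 (Q(n, O) = (n/n + 758/31)/6 = (1 + 758*(1/31))/6 = (1 + 758/31)/6 = (1/6)*(789/31) = 263/62)
P = -1/1673362 (P = 1/(121*(1 + 121) - 1688124) = 1/(121*122 - 1688124) = 1/(14762 - 1688124) = 1/(-1673362) = -1/1673362 ≈ -5.9760e-7)
Q(15, 1804) - P = 263/62 - 1*(-1/1673362) = 263/62 + 1/1673362 = 110023567/25937111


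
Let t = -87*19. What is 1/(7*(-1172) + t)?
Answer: -1/9857 ≈ -0.00010145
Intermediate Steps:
t = -1653
1/(7*(-1172) + t) = 1/(7*(-1172) - 1653) = 1/(-8204 - 1653) = 1/(-9857) = -1/9857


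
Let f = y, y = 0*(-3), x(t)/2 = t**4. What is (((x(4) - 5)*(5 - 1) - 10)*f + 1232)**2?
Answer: 1517824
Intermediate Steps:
x(t) = 2*t**4
y = 0
f = 0
(((x(4) - 5)*(5 - 1) - 10)*f + 1232)**2 = (((2*4**4 - 5)*(5 - 1) - 10)*0 + 1232)**2 = (((2*256 - 5)*4 - 10)*0 + 1232)**2 = (((512 - 5)*4 - 10)*0 + 1232)**2 = ((507*4 - 10)*0 + 1232)**2 = ((2028 - 10)*0 + 1232)**2 = (2018*0 + 1232)**2 = (0 + 1232)**2 = 1232**2 = 1517824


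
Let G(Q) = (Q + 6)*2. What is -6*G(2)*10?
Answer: -960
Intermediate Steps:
G(Q) = 12 + 2*Q (G(Q) = (6 + Q)*2 = 12 + 2*Q)
-6*G(2)*10 = -6*(12 + 2*2)*10 = -6*(12 + 4)*10 = -6*16*10 = -96*10 = -960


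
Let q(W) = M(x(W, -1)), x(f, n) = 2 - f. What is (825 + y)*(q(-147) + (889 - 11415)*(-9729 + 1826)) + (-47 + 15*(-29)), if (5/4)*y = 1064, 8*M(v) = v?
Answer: 5577521730433/40 ≈ 1.3944e+11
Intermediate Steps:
M(v) = v/8
q(W) = ¼ - W/8 (q(W) = (2 - W)/8 = ¼ - W/8)
y = 4256/5 (y = (⅘)*1064 = 4256/5 ≈ 851.20)
(825 + y)*(q(-147) + (889 - 11415)*(-9729 + 1826)) + (-47 + 15*(-29)) = (825 + 4256/5)*((¼ - ⅛*(-147)) + (889 - 11415)*(-9729 + 1826)) + (-47 + 15*(-29)) = 8381*((¼ + 147/8) - 10526*(-7903))/5 + (-47 - 435) = 8381*(149/8 + 83186978)/5 - 482 = (8381/5)*(665495973/8) - 482 = 5577521749713/40 - 482 = 5577521730433/40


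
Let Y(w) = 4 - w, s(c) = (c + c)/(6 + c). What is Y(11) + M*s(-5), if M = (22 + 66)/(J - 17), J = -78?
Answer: 43/19 ≈ 2.2632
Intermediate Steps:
s(c) = 2*c/(6 + c) (s(c) = (2*c)/(6 + c) = 2*c/(6 + c))
M = -88/95 (M = (22 + 66)/(-78 - 17) = 88/(-95) = 88*(-1/95) = -88/95 ≈ -0.92632)
Y(11) + M*s(-5) = (4 - 1*11) - 176*(-5)/(95*(6 - 5)) = (4 - 11) - 176*(-5)/(95*1) = -7 - 176*(-5)/95 = -7 - 88/95*(-10) = -7 + 176/19 = 43/19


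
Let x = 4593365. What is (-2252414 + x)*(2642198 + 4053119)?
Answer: 15673409026467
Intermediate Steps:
(-2252414 + x)*(2642198 + 4053119) = (-2252414 + 4593365)*(2642198 + 4053119) = 2340951*6695317 = 15673409026467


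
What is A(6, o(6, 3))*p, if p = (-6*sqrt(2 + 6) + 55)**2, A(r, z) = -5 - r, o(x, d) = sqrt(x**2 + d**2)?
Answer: -36443 + 14520*sqrt(2) ≈ -15909.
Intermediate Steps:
o(x, d) = sqrt(d**2 + x**2)
p = (55 - 12*sqrt(2))**2 (p = (-12*sqrt(2) + 55)**2 = (55 - 12*sqrt(2))**2 ≈ 1446.2)
A(6, o(6, 3))*p = (-5 - 1*6)*(3313 - 1320*sqrt(2)) = (-5 - 6)*(3313 - 1320*sqrt(2)) = -11*(3313 - 1320*sqrt(2)) = -36443 + 14520*sqrt(2)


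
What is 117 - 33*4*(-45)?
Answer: 6057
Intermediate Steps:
117 - 33*4*(-45) = 117 - 132*(-45) = 117 + 5940 = 6057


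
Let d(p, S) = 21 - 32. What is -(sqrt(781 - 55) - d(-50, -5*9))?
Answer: -11 - 11*sqrt(6) ≈ -37.944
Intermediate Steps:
d(p, S) = -11
-(sqrt(781 - 55) - d(-50, -5*9)) = -(sqrt(781 - 55) - 1*(-11)) = -(sqrt(726) + 11) = -(11*sqrt(6) + 11) = -(11 + 11*sqrt(6)) = -11 - 11*sqrt(6)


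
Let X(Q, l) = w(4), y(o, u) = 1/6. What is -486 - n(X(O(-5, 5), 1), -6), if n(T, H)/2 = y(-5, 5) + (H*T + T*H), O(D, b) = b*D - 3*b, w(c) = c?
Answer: -1171/3 ≈ -390.33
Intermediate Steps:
y(o, u) = ⅙
O(D, b) = -3*b + D*b (O(D, b) = D*b - 3*b = -3*b + D*b)
X(Q, l) = 4
n(T, H) = ⅓ + 4*H*T (n(T, H) = 2*(⅙ + (H*T + T*H)) = 2*(⅙ + (H*T + H*T)) = 2*(⅙ + 2*H*T) = ⅓ + 4*H*T)
-486 - n(X(O(-5, 5), 1), -6) = -486 - (⅓ + 4*(-6)*4) = -486 - (⅓ - 96) = -486 - 1*(-287/3) = -486 + 287/3 = -1171/3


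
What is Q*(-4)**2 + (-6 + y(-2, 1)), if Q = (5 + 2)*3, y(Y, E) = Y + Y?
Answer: 326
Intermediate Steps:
y(Y, E) = 2*Y
Q = 21 (Q = 7*3 = 21)
Q*(-4)**2 + (-6 + y(-2, 1)) = 21*(-4)**2 + (-6 + 2*(-2)) = 21*16 + (-6 - 4) = 336 - 10 = 326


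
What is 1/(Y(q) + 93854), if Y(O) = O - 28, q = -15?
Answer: 1/93811 ≈ 1.0660e-5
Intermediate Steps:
Y(O) = -28 + O
1/(Y(q) + 93854) = 1/((-28 - 15) + 93854) = 1/(-43 + 93854) = 1/93811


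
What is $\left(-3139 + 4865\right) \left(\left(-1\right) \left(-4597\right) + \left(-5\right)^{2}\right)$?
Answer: $7977572$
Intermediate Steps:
$\left(-3139 + 4865\right) \left(\left(-1\right) \left(-4597\right) + \left(-5\right)^{2}\right) = 1726 \left(4597 + 25\right) = 1726 \cdot 4622 = 7977572$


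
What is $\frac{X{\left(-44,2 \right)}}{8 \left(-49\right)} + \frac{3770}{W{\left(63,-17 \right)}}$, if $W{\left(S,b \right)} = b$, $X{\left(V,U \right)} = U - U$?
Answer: $- \frac{3770}{17} \approx -221.76$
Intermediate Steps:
$X{\left(V,U \right)} = 0$
$\frac{X{\left(-44,2 \right)}}{8 \left(-49\right)} + \frac{3770}{W{\left(63,-17 \right)}} = \frac{0}{8 \left(-49\right)} + \frac{3770}{-17} = \frac{0}{-392} + 3770 \left(- \frac{1}{17}\right) = 0 \left(- \frac{1}{392}\right) - \frac{3770}{17} = 0 - \frac{3770}{17} = - \frac{3770}{17}$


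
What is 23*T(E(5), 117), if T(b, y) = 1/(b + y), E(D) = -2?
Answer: 1/5 ≈ 0.20000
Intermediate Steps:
23*T(E(5), 117) = 23/(-2 + 117) = 23/115 = 23*(1/115) = 1/5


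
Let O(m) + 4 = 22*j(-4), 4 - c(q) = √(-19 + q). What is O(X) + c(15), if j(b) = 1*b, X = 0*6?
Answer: -88 - 2*I ≈ -88.0 - 2.0*I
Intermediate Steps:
c(q) = 4 - √(-19 + q)
X = 0
j(b) = b
O(m) = -92 (O(m) = -4 + 22*(-4) = -4 - 88 = -92)
O(X) + c(15) = -92 + (4 - √(-19 + 15)) = -92 + (4 - √(-4)) = -92 + (4 - 2*I) = -88 - 2*I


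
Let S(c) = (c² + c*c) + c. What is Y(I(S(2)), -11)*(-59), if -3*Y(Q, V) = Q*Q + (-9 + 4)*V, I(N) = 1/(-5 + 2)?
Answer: 29264/27 ≈ 1083.9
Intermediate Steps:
S(c) = c + 2*c² (S(c) = (c² + c²) + c = 2*c² + c = c + 2*c²)
I(N) = -⅓ (I(N) = 1/(-3) = -⅓)
Y(Q, V) = -Q²/3 + 5*V/3 (Y(Q, V) = -(Q*Q + (-9 + 4)*V)/3 = -(Q² - 5*V)/3 = -Q²/3 + 5*V/3)
Y(I(S(2)), -11)*(-59) = (-(-⅓)²/3 + (5/3)*(-11))*(-59) = (-⅓*⅑ - 55/3)*(-59) = (-1/27 - 55/3)*(-59) = -496/27*(-59) = 29264/27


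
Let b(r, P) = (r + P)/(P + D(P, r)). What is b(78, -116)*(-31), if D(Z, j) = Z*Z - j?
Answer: 31/349 ≈ 0.088825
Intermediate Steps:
D(Z, j) = Z² - j
b(r, P) = (P + r)/(P + P² - r) (b(r, P) = (r + P)/(P + (P² - r)) = (P + r)/(P + P² - r))
b(78, -116)*(-31) = ((-116 + 78)/(-116 + (-116)² - 1*78))*(-31) = (-38/(-116 + 13456 - 78))*(-31) = (-38/13262)*(-31) = ((1/13262)*(-38))*(-31) = -1/349*(-31) = 31/349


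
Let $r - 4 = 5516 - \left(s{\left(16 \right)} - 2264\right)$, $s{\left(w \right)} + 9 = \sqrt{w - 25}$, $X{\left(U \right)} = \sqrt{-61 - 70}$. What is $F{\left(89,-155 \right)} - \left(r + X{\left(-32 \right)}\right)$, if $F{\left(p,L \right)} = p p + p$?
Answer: $217 + 3 i - i \sqrt{131} \approx 217.0 - 8.4455 i$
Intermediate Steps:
$X{\left(U \right)} = i \sqrt{131}$ ($X{\left(U \right)} = \sqrt{-131} = i \sqrt{131}$)
$s{\left(w \right)} = -9 + \sqrt{-25 + w}$ ($s{\left(w \right)} = -9 + \sqrt{w - 25} = -9 + \sqrt{-25 + w}$)
$F{\left(p,L \right)} = p + p^{2}$ ($F{\left(p,L \right)} = p^{2} + p = p + p^{2}$)
$r = 7793 - 3 i$ ($r = 4 - \left(-5525 - 2264 + \sqrt{-25 + 16}\right) = 4 + \left(5516 - \left(\left(-9 + \sqrt{-9}\right) - 2264\right)\right) = 4 + \left(5516 - \left(\left(-9 + 3 i\right) - 2264\right)\right) = 4 + \left(5516 - \left(-2273 + 3 i\right)\right) = 4 + \left(5516 + \left(2273 - 3 i\right)\right) = 4 + \left(7789 - 3 i\right) = 7793 - 3 i \approx 7793.0 - 3.0 i$)
$F{\left(89,-155 \right)} - \left(r + X{\left(-32 \right)}\right) = 89 \left(1 + 89\right) - \left(\left(7793 - 3 i\right) + i \sqrt{131}\right) = 89 \cdot 90 - \left(7793 - 3 i + i \sqrt{131}\right) = 8010 - \left(7793 - 3 i + i \sqrt{131}\right) = 217 + 3 i - i \sqrt{131}$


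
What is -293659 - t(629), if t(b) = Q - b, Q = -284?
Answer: -292746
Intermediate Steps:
t(b) = -284 - b
-293659 - t(629) = -293659 - (-284 - 1*629) = -293659 - (-284 - 629) = -293659 - 1*(-913) = -293659 + 913 = -292746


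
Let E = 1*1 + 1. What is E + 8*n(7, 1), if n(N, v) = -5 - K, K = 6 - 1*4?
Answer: -54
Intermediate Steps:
K = 2 (K = 6 - 4 = 2)
n(N, v) = -7 (n(N, v) = -5 - 1*2 = -5 - 2 = -7)
E = 2 (E = 1 + 1 = 2)
E + 8*n(7, 1) = 2 + 8*(-7) = 2 - 56 = -54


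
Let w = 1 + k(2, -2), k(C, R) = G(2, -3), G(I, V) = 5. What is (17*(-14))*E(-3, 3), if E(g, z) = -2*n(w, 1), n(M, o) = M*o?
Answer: 2856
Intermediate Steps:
k(C, R) = 5
w = 6 (w = 1 + 5 = 6)
E(g, z) = -12
(17*(-14))*E(-3, 3) = (17*(-14))*(-12) = -238*(-12) = 2856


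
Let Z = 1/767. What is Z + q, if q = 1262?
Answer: 967955/767 ≈ 1262.0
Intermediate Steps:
Z = 1/767 ≈ 0.0013038
Z + q = 1/767 + 1262 = 967955/767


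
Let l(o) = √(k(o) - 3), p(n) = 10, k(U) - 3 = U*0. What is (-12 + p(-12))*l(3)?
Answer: 0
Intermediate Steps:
k(U) = 3 (k(U) = 3 + U*0 = 3 + 0 = 3)
l(o) = 0 (l(o) = √(3 - 3) = √0 = 0)
(-12 + p(-12))*l(3) = (-12 + 10)*0 = -2*0 = 0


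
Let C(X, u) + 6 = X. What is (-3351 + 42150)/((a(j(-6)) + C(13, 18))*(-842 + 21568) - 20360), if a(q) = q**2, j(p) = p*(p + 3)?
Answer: 4311/759994 ≈ 0.0056724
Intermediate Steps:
C(X, u) = -6 + X
j(p) = p*(3 + p)
(-3351 + 42150)/((a(j(-6)) + C(13, 18))*(-842 + 21568) - 20360) = (-3351 + 42150)/(((-6*(3 - 6))**2 + (-6 + 13))*(-842 + 21568) - 20360) = 38799/(((-6*(-3))**2 + 7)*20726 - 20360) = 38799/((18**2 + 7)*20726 - 20360) = 38799/((324 + 7)*20726 - 20360) = 38799/(331*20726 - 20360) = 38799/(6860306 - 20360) = 38799/6839946 = 38799*(1/6839946) = 4311/759994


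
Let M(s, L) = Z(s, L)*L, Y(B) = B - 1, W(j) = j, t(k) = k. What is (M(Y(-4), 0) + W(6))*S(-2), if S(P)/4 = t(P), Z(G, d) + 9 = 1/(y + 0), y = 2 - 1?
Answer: -48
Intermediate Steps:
y = 1
Z(G, d) = -8 (Z(G, d) = -9 + 1/(1 + 0) = -9 + 1/1 = -9 + 1 = -8)
Y(B) = -1 + B
M(s, L) = -8*L
S(P) = 4*P
(M(Y(-4), 0) + W(6))*S(-2) = (-8*0 + 6)*(4*(-2)) = (0 + 6)*(-8) = 6*(-8) = -48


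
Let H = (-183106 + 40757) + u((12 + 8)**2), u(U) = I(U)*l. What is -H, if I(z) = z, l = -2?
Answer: 143149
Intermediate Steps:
u(U) = -2*U (u(U) = U*(-2) = -2*U)
H = -143149 (H = (-183106 + 40757) - 2*(12 + 8)**2 = -142349 - 2*20**2 = -142349 - 2*400 = -142349 - 800 = -143149)
-H = -1*(-143149) = 143149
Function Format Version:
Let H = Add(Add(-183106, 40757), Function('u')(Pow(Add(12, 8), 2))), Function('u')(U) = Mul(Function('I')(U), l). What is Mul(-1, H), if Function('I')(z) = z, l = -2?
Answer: 143149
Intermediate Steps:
Function('u')(U) = Mul(-2, U) (Function('u')(U) = Mul(U, -2) = Mul(-2, U))
H = -143149 (H = Add(Add(-183106, 40757), Mul(-2, Pow(Add(12, 8), 2))) = Add(-142349, Mul(-2, Pow(20, 2))) = Add(-142349, Mul(-2, 400)) = Add(-142349, -800) = -143149)
Mul(-1, H) = Mul(-1, -143149) = 143149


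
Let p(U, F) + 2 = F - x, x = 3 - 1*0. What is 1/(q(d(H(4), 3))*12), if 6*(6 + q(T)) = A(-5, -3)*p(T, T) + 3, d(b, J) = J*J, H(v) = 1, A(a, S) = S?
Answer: -1/90 ≈ -0.011111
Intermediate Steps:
x = 3 (x = 3 + 0 = 3)
d(b, J) = J**2
p(U, F) = -5 + F (p(U, F) = -2 + (F - 1*3) = -2 + (F - 3) = -2 + (-3 + F) = -5 + F)
q(T) = -3 - T/2 (q(T) = -6 + (-3*(-5 + T) + 3)/6 = -6 + ((15 - 3*T) + 3)/6 = -6 + (18 - 3*T)/6 = -6 + (3 - T/2) = -3 - T/2)
1/(q(d(H(4), 3))*12) = 1/((-3 - 1/2*3**2)*12) = 1/((-3 - 1/2*9)*12) = 1/((-3 - 9/2)*12) = 1/(-15/2*12) = 1/(-90) = -1/90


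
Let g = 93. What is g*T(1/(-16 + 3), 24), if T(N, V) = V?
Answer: 2232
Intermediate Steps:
g*T(1/(-16 + 3), 24) = 93*24 = 2232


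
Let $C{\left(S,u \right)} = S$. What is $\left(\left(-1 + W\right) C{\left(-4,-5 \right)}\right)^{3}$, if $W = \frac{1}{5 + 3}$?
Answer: $\frac{343}{8} \approx 42.875$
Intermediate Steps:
$W = \frac{1}{8} \approx 0.125$
$\left(\left(-1 + W\right) C{\left(-4,-5 \right)}\right)^{3} = \left(\left(-1 + \frac{1}{8}\right) \left(-4\right)\right)^{3} = \left(\left(- \frac{7}{8}\right) \left(-4\right)\right)^{3} = \left(\frac{7}{2}\right)^{3} = \frac{343}{8}$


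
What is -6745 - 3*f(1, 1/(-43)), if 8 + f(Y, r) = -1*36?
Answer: -6613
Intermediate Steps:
f(Y, r) = -44 (f(Y, r) = -8 - 1*36 = -8 - 36 = -44)
-6745 - 3*f(1, 1/(-43)) = -6745 - 3*(-44) = -6745 + 132 = -6613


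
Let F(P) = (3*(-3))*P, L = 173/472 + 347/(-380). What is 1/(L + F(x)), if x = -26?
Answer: 44840/10468049 ≈ 0.0042835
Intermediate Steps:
L = -24511/44840 (L = 173*(1/472) + 347*(-1/380) = 173/472 - 347/380 = -24511/44840 ≈ -0.54663)
F(P) = -9*P
1/(L + F(x)) = 1/(-24511/44840 - 9*(-26)) = 1/(-24511/44840 + 234) = 1/(10468049/44840) = 44840/10468049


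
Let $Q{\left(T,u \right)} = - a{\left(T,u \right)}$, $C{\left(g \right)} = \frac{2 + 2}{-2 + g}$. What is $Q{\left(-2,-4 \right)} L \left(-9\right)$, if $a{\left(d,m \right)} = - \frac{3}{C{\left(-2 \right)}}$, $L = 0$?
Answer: $0$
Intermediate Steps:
$C{\left(g \right)} = \frac{4}{-2 + g}$
$a{\left(d,m \right)} = 3$ ($a{\left(d,m \right)} = - \frac{3}{4 \frac{1}{-2 - 2}} = - \frac{3}{4 \frac{1}{-4}} = - \frac{3}{4 \left(- \frac{1}{4}\right)} = - \frac{3}{-1} = \left(-3\right) \left(-1\right) = 3$)
$Q{\left(T,u \right)} = -3$ ($Q{\left(T,u \right)} = \left(-1\right) 3 = -3$)
$Q{\left(-2,-4 \right)} L \left(-9\right) = \left(-3\right) 0 \left(-9\right) = 0 \left(-9\right) = 0$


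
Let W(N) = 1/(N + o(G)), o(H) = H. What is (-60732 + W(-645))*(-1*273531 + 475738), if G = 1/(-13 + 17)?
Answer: -31671244025224/2579 ≈ -1.2280e+10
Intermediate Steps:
G = ¼ (G = 1/4 = ¼ ≈ 0.25000)
W(N) = 1/(¼ + N) (W(N) = 1/(N + ¼) = 1/(¼ + N))
(-60732 + W(-645))*(-1*273531 + 475738) = (-60732 + 4/(1 + 4*(-645)))*(-1*273531 + 475738) = (-60732 + 4/(1 - 2580))*(-273531 + 475738) = (-60732 + 4/(-2579))*202207 = (-60732 + 4*(-1/2579))*202207 = (-60732 - 4/2579)*202207 = -156627832/2579*202207 = -31671244025224/2579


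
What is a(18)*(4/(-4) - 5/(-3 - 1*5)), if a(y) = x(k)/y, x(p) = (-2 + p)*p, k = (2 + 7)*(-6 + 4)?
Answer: -15/2 ≈ -7.5000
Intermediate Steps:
k = -18 (k = 9*(-2) = -18)
x(p) = p*(-2 + p)
a(y) = 360/y (a(y) = (-18*(-2 - 18))/y = (-18*(-20))/y = 360/y)
a(18)*(4/(-4) - 5/(-3 - 1*5)) = (360/18)*(4/(-4) - 5/(-3 - 1*5)) = (360*(1/18))*(4*(-1/4) - 5/(-3 - 5)) = 20*(-1 - 5/(-8)) = 20*(-1 - 5*(-1/8)) = 20*(-1 + 5/8) = 20*(-3/8) = -15/2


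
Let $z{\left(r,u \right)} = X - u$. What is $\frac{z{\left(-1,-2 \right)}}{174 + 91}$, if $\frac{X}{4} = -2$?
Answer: $- \frac{6}{265} \approx -0.022642$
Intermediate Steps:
$X = -8$ ($X = 4 \left(-2\right) = -8$)
$z{\left(r,u \right)} = -8 - u$
$\frac{z{\left(-1,-2 \right)}}{174 + 91} = \frac{-8 - -2}{174 + 91} = \frac{-8 + 2}{265} = \frac{1}{265} \left(-6\right) = - \frac{6}{265}$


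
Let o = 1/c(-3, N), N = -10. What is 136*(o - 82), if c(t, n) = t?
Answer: -33592/3 ≈ -11197.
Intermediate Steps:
o = -1/3 (o = 1/(-3) = -1/3 ≈ -0.33333)
136*(o - 82) = 136*(-1/3 - 82) = 136*(-247/3) = -33592/3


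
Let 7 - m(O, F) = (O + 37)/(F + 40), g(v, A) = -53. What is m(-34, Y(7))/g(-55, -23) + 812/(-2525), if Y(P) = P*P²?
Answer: -23244738/51254975 ≈ -0.45351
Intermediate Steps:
Y(P) = P³
m(O, F) = 7 - (37 + O)/(40 + F) (m(O, F) = 7 - (O + 37)/(F + 40) = 7 - (37 + O)/(40 + F))
m(-34, Y(7))/g(-55, -23) + 812/(-2525) = ((243 - 1*(-34) + 7*7³)/(40 + 7³))/(-53) + 812/(-2525) = ((243 + 34 + 7*343)/(40 + 343))*(-1/53) + 812*(-1/2525) = ((243 + 34 + 2401)/383)*(-1/53) - 812/2525 = ((1/383)*2678)*(-1/53) - 812/2525 = (2678/383)*(-1/53) - 812/2525 = -2678/20299 - 812/2525 = -23244738/51254975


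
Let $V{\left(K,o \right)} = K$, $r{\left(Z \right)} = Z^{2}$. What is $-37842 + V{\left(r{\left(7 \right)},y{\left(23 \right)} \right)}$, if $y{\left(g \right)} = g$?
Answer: $-37793$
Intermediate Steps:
$-37842 + V{\left(r{\left(7 \right)},y{\left(23 \right)} \right)} = -37842 + 7^{2} = -37842 + 49 = -37793$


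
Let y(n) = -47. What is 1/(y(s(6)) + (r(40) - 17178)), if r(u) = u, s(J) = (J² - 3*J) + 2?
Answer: -1/17185 ≈ -5.8190e-5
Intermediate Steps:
s(J) = 2 + J² - 3*J
1/(y(s(6)) + (r(40) - 17178)) = 1/(-47 + (40 - 17178)) = 1/(-47 - 17138) = 1/(-17185) = -1/17185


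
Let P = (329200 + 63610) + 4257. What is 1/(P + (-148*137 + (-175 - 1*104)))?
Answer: 1/376512 ≈ 2.6560e-6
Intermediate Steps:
P = 397067 (P = 392810 + 4257 = 397067)
1/(P + (-148*137 + (-175 - 1*104))) = 1/(397067 + (-148*137 + (-175 - 1*104))) = 1/(397067 + (-20276 + (-175 - 104))) = 1/(397067 + (-20276 - 279)) = 1/(397067 - 20555) = 1/376512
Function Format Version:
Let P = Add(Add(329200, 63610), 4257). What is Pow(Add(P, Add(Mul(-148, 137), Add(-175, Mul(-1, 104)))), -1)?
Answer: Rational(1, 376512) ≈ 2.6560e-6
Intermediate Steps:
P = 397067 (P = Add(392810, 4257) = 397067)
Pow(Add(P, Add(Mul(-148, 137), Add(-175, Mul(-1, 104)))), -1) = Pow(Add(397067, Add(Mul(-148, 137), Add(-175, Mul(-1, 104)))), -1) = Pow(Add(397067, Add(-20276, Add(-175, -104))), -1) = Pow(Add(397067, Add(-20276, -279)), -1) = Pow(Add(397067, -20555), -1) = Pow(376512, -1) = Rational(1, 376512)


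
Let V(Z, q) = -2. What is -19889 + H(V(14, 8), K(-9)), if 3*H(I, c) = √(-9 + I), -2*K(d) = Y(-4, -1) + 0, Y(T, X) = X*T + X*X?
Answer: -19889 + I*√11/3 ≈ -19889.0 + 1.1055*I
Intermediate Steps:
Y(T, X) = X² + T*X (Y(T, X) = T*X + X² = X² + T*X)
K(d) = -5/2 (K(d) = -(-(-4 - 1) + 0)/2 = -(-1*(-5) + 0)/2 = -(5 + 0)/2 = -½*5 = -5/2)
H(I, c) = √(-9 + I)/3
-19889 + H(V(14, 8), K(-9)) = -19889 + √(-9 - 2)/3 = -19889 + √(-11)/3 = -19889 + (I*√11)/3 = -19889 + I*√11/3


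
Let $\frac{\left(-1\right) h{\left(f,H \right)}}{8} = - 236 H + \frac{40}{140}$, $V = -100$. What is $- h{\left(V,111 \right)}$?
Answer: $- \frac{1466960}{7} \approx -2.0957 \cdot 10^{5}$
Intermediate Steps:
$h{\left(f,H \right)} = - \frac{16}{7} + 1888 H$ ($h{\left(f,H \right)} = - 8 \left(- 236 H + \frac{40}{140}\right) = - 8 \left(- 236 H + 40 \cdot \frac{1}{140}\right) = - 8 \left(- 236 H + \frac{2}{7}\right) = - 8 \left(\frac{2}{7} - 236 H\right) = - \frac{16}{7} + 1888 H$)
$- h{\left(V,111 \right)} = - (- \frac{16}{7} + 1888 \cdot 111) = - (- \frac{16}{7} + 209568) = \left(-1\right) \frac{1466960}{7} = - \frac{1466960}{7}$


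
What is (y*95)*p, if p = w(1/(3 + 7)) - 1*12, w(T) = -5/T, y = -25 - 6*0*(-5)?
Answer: 147250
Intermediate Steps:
y = -25 (y = -25 - 0*(-5) = -25 - 1*0 = -25 + 0 = -25)
p = -62 (p = -5/(1/(3 + 7)) - 1*12 = -5/(1/10) - 12 = -5/⅒ - 12 = -5*10 - 12 = -50 - 12 = -62)
(y*95)*p = -25*95*(-62) = -2375*(-62) = 147250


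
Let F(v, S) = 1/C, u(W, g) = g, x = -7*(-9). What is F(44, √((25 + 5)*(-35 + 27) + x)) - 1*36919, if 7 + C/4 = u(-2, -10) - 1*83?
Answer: -14767601/400 ≈ -36919.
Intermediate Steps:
x = 63
C = -400 (C = -28 + 4*(-10 - 1*83) = -28 + 4*(-10 - 83) = -28 + 4*(-93) = -28 - 372 = -400)
F(v, S) = -1/400 (F(v, S) = 1/(-400) = -1/400)
F(44, √((25 + 5)*(-35 + 27) + x)) - 1*36919 = -1/400 - 1*36919 = -1/400 - 36919 = -14767601/400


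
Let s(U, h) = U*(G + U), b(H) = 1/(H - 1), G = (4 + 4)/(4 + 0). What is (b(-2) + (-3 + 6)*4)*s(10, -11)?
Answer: 1400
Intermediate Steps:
G = 2 (G = 8/4 = 8*(1/4) = 2)
b(H) = 1/(-1 + H)
s(U, h) = U*(2 + U)
(b(-2) + (-3 + 6)*4)*s(10, -11) = (1/(-1 - 2) + (-3 + 6)*4)*(10*(2 + 10)) = (1/(-3) + 3*4)*(10*12) = (-1/3 + 12)*120 = (35/3)*120 = 1400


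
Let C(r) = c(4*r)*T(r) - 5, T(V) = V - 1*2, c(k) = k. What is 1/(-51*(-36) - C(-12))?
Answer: 1/1169 ≈ 0.00085543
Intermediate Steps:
T(V) = -2 + V (T(V) = V - 2 = -2 + V)
C(r) = -5 + 4*r*(-2 + r) (C(r) = (4*r)*(-2 + r) - 5 = 4*r*(-2 + r) - 5 = -5 + 4*r*(-2 + r))
1/(-51*(-36) - C(-12)) = 1/(-51*(-36) - (-5 + 4*(-12)*(-2 - 12))) = 1/(1836 - (-5 + 4*(-12)*(-14))) = 1/(1836 - (-5 + 672)) = 1/(1836 - 1*667) = 1/(1836 - 667) = 1/1169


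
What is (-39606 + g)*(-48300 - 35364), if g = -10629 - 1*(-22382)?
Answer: 2330293392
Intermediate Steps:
g = 11753 (g = -10629 + 22382 = 11753)
(-39606 + g)*(-48300 - 35364) = (-39606 + 11753)*(-48300 - 35364) = -27853*(-83664) = 2330293392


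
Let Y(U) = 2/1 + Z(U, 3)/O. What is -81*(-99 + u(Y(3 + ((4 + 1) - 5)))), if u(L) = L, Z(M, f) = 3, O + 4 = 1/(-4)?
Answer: 134541/17 ≈ 7914.2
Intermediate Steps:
O = -17/4 (O = -4 + 1/(-4) = -4 - ¼ = -17/4 ≈ -4.2500)
Y(U) = 22/17 (Y(U) = 2/1 + 3/(-17/4) = 2*1 + 3*(-4/17) = 2 - 12/17 = 22/17)
-81*(-99 + u(Y(3 + ((4 + 1) - 5)))) = -81*(-99 + 22/17) = -81*(-1661/17) = 134541/17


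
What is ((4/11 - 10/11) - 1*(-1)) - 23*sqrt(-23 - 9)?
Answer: 5/11 - 92*I*sqrt(2) ≈ 0.45455 - 130.11*I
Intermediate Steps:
((4/11 - 10/11) - 1*(-1)) - 23*sqrt(-23 - 9) = ((4*(1/11) - 10*1/11) + 1) - 92*I*sqrt(2) = ((4/11 - 10/11) + 1) - 92*I*sqrt(2) = (-6/11 + 1) - 92*I*sqrt(2) = 5/11 - 92*I*sqrt(2)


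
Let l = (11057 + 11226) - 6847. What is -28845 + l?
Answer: -13409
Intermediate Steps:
l = 15436 (l = 22283 - 6847 = 15436)
-28845 + l = -28845 + 15436 = -13409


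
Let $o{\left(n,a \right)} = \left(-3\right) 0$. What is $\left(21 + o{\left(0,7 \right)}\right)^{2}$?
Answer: $441$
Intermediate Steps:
$o{\left(n,a \right)} = 0$
$\left(21 + o{\left(0,7 \right)}\right)^{2} = \left(21 + 0\right)^{2} = 21^{2} = 441$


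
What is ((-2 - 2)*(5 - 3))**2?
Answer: 64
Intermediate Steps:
((-2 - 2)*(5 - 3))**2 = (-4*2)**2 = (-8)**2 = 64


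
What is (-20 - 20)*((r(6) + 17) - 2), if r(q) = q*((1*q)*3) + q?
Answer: -5160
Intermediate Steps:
r(q) = q + 3*q² (r(q) = q*(q*3) + q = q*(3*q) + q = 3*q² + q = q + 3*q²)
(-20 - 20)*((r(6) + 17) - 2) = (-20 - 20)*((6*(1 + 3*6) + 17) - 2) = -40*((6*(1 + 18) + 17) - 2) = -40*((6*19 + 17) - 2) = -40*((114 + 17) - 2) = -40*(131 - 2) = -40*129 = -5160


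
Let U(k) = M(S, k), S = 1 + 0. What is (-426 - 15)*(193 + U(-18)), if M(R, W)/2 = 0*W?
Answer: -85113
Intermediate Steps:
S = 1
M(R, W) = 0 (M(R, W) = 2*(0*W) = 2*0 = 0)
U(k) = 0
(-426 - 15)*(193 + U(-18)) = (-426 - 15)*(193 + 0) = -441*193 = -85113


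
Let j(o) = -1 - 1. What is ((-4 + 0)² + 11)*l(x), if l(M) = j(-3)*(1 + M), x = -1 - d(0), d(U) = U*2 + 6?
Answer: 324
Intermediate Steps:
d(U) = 6 + 2*U (d(U) = 2*U + 6 = 6 + 2*U)
j(o) = -2
x = -7 (x = -1 - (6 + 2*0) = -1 - (6 + 0) = -1 - 1*6 = -1 - 6 = -7)
l(M) = -2 - 2*M (l(M) = -2*(1 + M) = -2 - 2*M)
((-4 + 0)² + 11)*l(x) = ((-4 + 0)² + 11)*(-2 - 2*(-7)) = ((-4)² + 11)*(-2 + 14) = (16 + 11)*12 = 27*12 = 324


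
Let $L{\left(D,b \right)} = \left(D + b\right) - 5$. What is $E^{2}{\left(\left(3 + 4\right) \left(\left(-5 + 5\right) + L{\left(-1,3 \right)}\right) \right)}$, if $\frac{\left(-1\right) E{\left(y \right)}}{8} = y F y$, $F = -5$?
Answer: $311169600$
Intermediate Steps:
$L{\left(D,b \right)} = -5 + D + b$
$E{\left(y \right)} = 40 y^{2}$ ($E{\left(y \right)} = - 8 y \left(-5\right) y = - 8 - 5 y y = - 8 \left(- 5 y^{2}\right) = 40 y^{2}$)
$E^{2}{\left(\left(3 + 4\right) \left(\left(-5 + 5\right) + L{\left(-1,3 \right)}\right) \right)} = \left(40 \left(\left(3 + 4\right) \left(\left(-5 + 5\right) - 3\right)\right)^{2}\right)^{2} = \left(40 \left(7 \left(0 - 3\right)\right)^{2}\right)^{2} = \left(40 \left(7 \left(-3\right)\right)^{2}\right)^{2} = \left(40 \left(-21\right)^{2}\right)^{2} = \left(40 \cdot 441\right)^{2} = 17640^{2} = 311169600$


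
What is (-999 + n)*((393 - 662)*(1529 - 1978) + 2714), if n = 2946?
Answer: 240444765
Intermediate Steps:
(-999 + n)*((393 - 662)*(1529 - 1978) + 2714) = (-999 + 2946)*((393 - 662)*(1529 - 1978) + 2714) = 1947*(-269*(-449) + 2714) = 1947*(120781 + 2714) = 1947*123495 = 240444765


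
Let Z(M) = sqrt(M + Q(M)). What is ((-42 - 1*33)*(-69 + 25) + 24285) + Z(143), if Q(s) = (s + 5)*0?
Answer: 27585 + sqrt(143) ≈ 27597.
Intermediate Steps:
Q(s) = 0 (Q(s) = (5 + s)*0 = 0)
Z(M) = sqrt(M) (Z(M) = sqrt(M + 0) = sqrt(M))
((-42 - 1*33)*(-69 + 25) + 24285) + Z(143) = ((-42 - 1*33)*(-69 + 25) + 24285) + sqrt(143) = ((-42 - 33)*(-44) + 24285) + sqrt(143) = (-75*(-44) + 24285) + sqrt(143) = (3300 + 24285) + sqrt(143) = 27585 + sqrt(143)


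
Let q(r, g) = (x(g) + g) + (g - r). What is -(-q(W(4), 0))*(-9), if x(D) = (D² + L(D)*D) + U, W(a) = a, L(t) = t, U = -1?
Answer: 45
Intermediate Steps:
x(D) = -1 + 2*D² (x(D) = (D² + D*D) - 1 = (D² + D²) - 1 = 2*D² - 1 = -1 + 2*D²)
q(r, g) = -1 - r + 2*g + 2*g² (q(r, g) = ((-1 + 2*g²) + g) + (g - r) = (-1 + g + 2*g²) + (g - r) = -1 - r + 2*g + 2*g²)
-(-q(W(4), 0))*(-9) = -(-(-1 - 1*4 + 2*0 + 2*0²))*(-9) = -(-(-1 - 4 + 0 + 2*0))*(-9) = -(-(-1 - 4 + 0 + 0))*(-9) = -(-1*(-5))*(-9) = -5*(-9) = -1*(-45) = 45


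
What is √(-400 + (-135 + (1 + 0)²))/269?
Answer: I*√534/269 ≈ 0.085905*I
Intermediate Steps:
√(-400 + (-135 + (1 + 0)²))/269 = √(-400 + (-135 + 1²))*(1/269) = √(-400 + (-135 + 1))*(1/269) = √(-400 - 134)*(1/269) = √(-534)*(1/269) = (I*√534)*(1/269) = I*√534/269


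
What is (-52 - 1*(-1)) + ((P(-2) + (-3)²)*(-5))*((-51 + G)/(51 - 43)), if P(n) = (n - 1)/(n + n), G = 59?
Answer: -399/4 ≈ -99.750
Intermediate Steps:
P(n) = (-1 + n)/(2*n) (P(n) = (-1 + n)/((2*n)) = (-1 + n)*(1/(2*n)) = (-1 + n)/(2*n))
(-52 - 1*(-1)) + ((P(-2) + (-3)²)*(-5))*((-51 + G)/(51 - 43)) = (-52 - 1*(-1)) + (((½)*(-1 - 2)/(-2) + (-3)²)*(-5))*((-51 + 59)/(51 - 43)) = (-52 + 1) + (((½)*(-½)*(-3) + 9)*(-5))*(8/8) = -51 + ((¾ + 9)*(-5))*(8*(⅛)) = -51 + ((39/4)*(-5))*1 = -51 - 195/4*1 = -51 - 195/4 = -399/4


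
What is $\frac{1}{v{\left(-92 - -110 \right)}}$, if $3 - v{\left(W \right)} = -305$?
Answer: $\frac{1}{308} \approx 0.0032468$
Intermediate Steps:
$v{\left(W \right)} = 308$ ($v{\left(W \right)} = 3 - -305 = 3 + 305 = 308$)
$\frac{1}{v{\left(-92 - -110 \right)}} = \frac{1}{308}$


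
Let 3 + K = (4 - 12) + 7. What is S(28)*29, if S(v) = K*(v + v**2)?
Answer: -94192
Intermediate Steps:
K = -4 (K = -3 + ((4 - 12) + 7) = -3 + (-8 + 7) = -3 - 1 = -4)
S(v) = -4*v - 4*v**2 (S(v) = -4*(v + v**2) = -4*v - 4*v**2)
S(28)*29 = -4*28*(1 + 28)*29 = -4*28*29*29 = -3248*29 = -94192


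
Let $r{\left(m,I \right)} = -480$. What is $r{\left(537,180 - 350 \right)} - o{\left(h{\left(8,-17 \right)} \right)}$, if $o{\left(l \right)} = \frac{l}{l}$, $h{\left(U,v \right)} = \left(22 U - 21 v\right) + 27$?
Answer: $-481$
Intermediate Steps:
$h{\left(U,v \right)} = 27 - 21 v + 22 U$ ($h{\left(U,v \right)} = \left(- 21 v + 22 U\right) + 27 = 27 - 21 v + 22 U$)
$o{\left(l \right)} = 1$
$r{\left(537,180 - 350 \right)} - o{\left(h{\left(8,-17 \right)} \right)} = -480 - 1 = -481$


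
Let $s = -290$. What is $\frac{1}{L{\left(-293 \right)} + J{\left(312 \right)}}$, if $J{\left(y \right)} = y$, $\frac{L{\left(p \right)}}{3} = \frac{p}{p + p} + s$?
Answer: $- \frac{2}{1113} \approx -0.0017969$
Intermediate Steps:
$L{\left(p \right)} = - \frac{1737}{2}$ ($L{\left(p \right)} = 3 \left(\frac{p}{p + p} - 290\right) = 3 \left(\frac{p}{2 p} - 290\right) = 3 \left(\frac{1}{2 p} p - 290\right) = 3 \left(\frac{1}{2} - 290\right) = 3 \left(- \frac{579}{2}\right) = - \frac{1737}{2}$)
$\frac{1}{L{\left(-293 \right)} + J{\left(312 \right)}} = \frac{1}{- \frac{1737}{2} + 312} = \frac{1}{- \frac{1113}{2}} = - \frac{2}{1113}$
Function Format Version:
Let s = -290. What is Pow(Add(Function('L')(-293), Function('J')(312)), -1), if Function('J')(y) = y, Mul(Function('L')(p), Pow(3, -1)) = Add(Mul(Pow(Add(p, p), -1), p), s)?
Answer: Rational(-2, 1113) ≈ -0.0017969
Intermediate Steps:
Function('L')(p) = Rational(-1737, 2) (Function('L')(p) = Mul(3, Add(Mul(Pow(Add(p, p), -1), p), -290)) = Mul(3, Add(Mul(Pow(Mul(2, p), -1), p), -290)) = Mul(3, Add(Mul(Mul(Rational(1, 2), Pow(p, -1)), p), -290)) = Mul(3, Add(Rational(1, 2), -290)) = Mul(3, Rational(-579, 2)) = Rational(-1737, 2))
Pow(Add(Function('L')(-293), Function('J')(312)), -1) = Pow(Add(Rational(-1737, 2), 312), -1) = Pow(Rational(-1113, 2), -1) = Rational(-2, 1113)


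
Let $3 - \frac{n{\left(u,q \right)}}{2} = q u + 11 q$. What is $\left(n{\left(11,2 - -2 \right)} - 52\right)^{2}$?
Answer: $49284$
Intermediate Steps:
$n{\left(u,q \right)} = 6 - 22 q - 2 q u$ ($n{\left(u,q \right)} = 6 - 2 \left(q u + 11 q\right) = 6 - 2 \left(11 q + q u\right) = 6 - \left(22 q + 2 q u\right) = 6 - 22 q - 2 q u$)
$\left(n{\left(11,2 - -2 \right)} - 52\right)^{2} = \left(\left(6 - 22 \left(2 - -2\right) - 2 \left(2 - -2\right) 11\right) - 52\right)^{2} = \left(\left(6 - 22 \left(2 + 2\right) - 2 \left(2 + 2\right) 11\right) - 52\right)^{2} = \left(\left(6 - 88 - 8 \cdot 11\right) - 52\right)^{2} = \left(\left(6 - 88 - 88\right) - 52\right)^{2} = \left(-170 - 52\right)^{2} = \left(-222\right)^{2} = 49284$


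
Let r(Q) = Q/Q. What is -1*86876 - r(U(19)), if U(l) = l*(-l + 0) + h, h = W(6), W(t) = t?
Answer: -86877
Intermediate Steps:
h = 6
U(l) = 6 - l² (U(l) = l*(-l + 0) + 6 = l*(-l) + 6 = -l² + 6 = 6 - l²)
r(Q) = 1
-1*86876 - r(U(19)) = -1*86876 - 1*1 = -86876 - 1 = -86877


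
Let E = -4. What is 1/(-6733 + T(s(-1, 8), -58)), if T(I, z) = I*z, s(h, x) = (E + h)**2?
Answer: -1/8183 ≈ -0.00012220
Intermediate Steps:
s(h, x) = (-4 + h)**2
1/(-6733 + T(s(-1, 8), -58)) = 1/(-6733 + (-4 - 1)**2*(-58)) = 1/(-6733 + (-5)**2*(-58)) = 1/(-6733 + 25*(-58)) = 1/(-6733 - 1450) = 1/(-8183) = -1/8183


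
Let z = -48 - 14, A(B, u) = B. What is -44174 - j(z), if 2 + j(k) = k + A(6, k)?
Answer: -44116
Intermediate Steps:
z = -62
j(k) = 4 + k (j(k) = -2 + (k + 6) = -2 + (6 + k) = 4 + k)
-44174 - j(z) = -44174 - (4 - 62) = -44174 - 1*(-58) = -44174 + 58 = -44116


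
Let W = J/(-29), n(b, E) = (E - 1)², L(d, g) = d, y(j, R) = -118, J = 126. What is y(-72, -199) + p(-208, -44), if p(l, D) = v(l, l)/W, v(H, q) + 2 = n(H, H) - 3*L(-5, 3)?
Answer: -91571/9 ≈ -10175.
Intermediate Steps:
n(b, E) = (-1 + E)²
v(H, q) = 13 + (-1 + H)² (v(H, q) = -2 + ((-1 + H)² - 3*(-5)) = -2 + ((-1 + H)² + 15) = -2 + (15 + (-1 + H)²) = 13 + (-1 + H)²)
W = -126/29 (W = 126/(-29) = 126*(-1/29) = -126/29 ≈ -4.3448)
p(l, D) = -377/126 - 29*(-1 + l)²/126 (p(l, D) = (13 + (-1 + l)²)/(-126/29) = (13 + (-1 + l)²)*(-29/126) = -377/126 - 29*(-1 + l)²/126)
y(-72, -199) + p(-208, -44) = -118 + (-377/126 - 29*(-1 - 208)²/126) = -118 + (-377/126 - 29/126*(-209)²) = -118 + (-377/126 - 29/126*43681) = -118 + (-377/126 - 1266749/126) = -118 - 90509/9 = -91571/9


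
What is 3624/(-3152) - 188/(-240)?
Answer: -4331/11820 ≈ -0.36641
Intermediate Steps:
3624/(-3152) - 188/(-240) = 3624*(-1/3152) - 188*(-1/240) = -453/394 + 47/60 = -4331/11820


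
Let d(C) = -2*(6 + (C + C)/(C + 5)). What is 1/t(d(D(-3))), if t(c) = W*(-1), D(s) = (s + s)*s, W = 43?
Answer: -1/43 ≈ -0.023256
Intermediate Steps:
D(s) = 2*s² (D(s) = (2*s)*s = 2*s²)
d(C) = -12 - 4*C/(5 + C) (d(C) = -2*(6 + (2*C)/(5 + C)) = -2*(6 + 2*C/(5 + C)) = -12 - 4*C/(5 + C))
t(c) = -43 (t(c) = 43*(-1) = -43)
1/t(d(D(-3))) = 1/(-43) = -1/43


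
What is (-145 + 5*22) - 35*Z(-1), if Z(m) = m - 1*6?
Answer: 210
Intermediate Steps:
Z(m) = -6 + m (Z(m) = m - 6 = -6 + m)
(-145 + 5*22) - 35*Z(-1) = (-145 + 5*22) - 35*(-6 - 1) = (-145 + 110) - 35*(-7) = -35 + 245 = 210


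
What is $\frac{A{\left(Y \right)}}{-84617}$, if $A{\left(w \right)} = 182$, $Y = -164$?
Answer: $- \frac{14}{6509} \approx -0.0021509$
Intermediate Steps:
$\frac{A{\left(Y \right)}}{-84617} = \frac{182}{-84617} = 182 \left(- \frac{1}{84617}\right) = - \frac{14}{6509}$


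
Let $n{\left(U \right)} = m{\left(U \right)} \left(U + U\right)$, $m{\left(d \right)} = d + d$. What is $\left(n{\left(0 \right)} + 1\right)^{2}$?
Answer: $1$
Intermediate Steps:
$m{\left(d \right)} = 2 d$
$n{\left(U \right)} = 4 U^{2}$ ($n{\left(U \right)} = 2 U \left(U + U\right) = 2 U 2 U = 4 U^{2}$)
$\left(n{\left(0 \right)} + 1\right)^{2} = \left(4 \cdot 0^{2} + 1\right)^{2} = \left(4 \cdot 0 + 1\right)^{2} = \left(0 + 1\right)^{2} = 1^{2} = 1$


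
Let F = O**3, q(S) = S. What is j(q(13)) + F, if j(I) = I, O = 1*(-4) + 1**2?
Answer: -14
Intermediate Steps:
O = -3 (O = -4 + 1 = -3)
F = -27 (F = (-3)**3 = -27)
j(q(13)) + F = 13 - 27 = -14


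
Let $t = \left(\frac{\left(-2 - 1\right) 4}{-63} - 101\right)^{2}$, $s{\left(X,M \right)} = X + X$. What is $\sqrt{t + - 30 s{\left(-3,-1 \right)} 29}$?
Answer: $\frac{\sqrt{6783709}}{21} \approx 124.03$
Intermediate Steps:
$s{\left(X,M \right)} = 2 X$
$t = \frac{4481689}{441}$ ($t = \left(\left(-3\right) 4 \left(- \frac{1}{63}\right) - 101\right)^{2} = \left(\left(-12\right) \left(- \frac{1}{63}\right) - 101\right)^{2} = \left(\frac{4}{21} - 101\right)^{2} = \left(- \frac{2117}{21}\right)^{2} = \frac{4481689}{441} \approx 10163.0$)
$\sqrt{t + - 30 s{\left(-3,-1 \right)} 29} = \sqrt{\frac{4481689}{441} + - 30 \cdot 2 \left(-3\right) 29} = \sqrt{\frac{4481689}{441} + \left(-30\right) \left(-6\right) 29} = \sqrt{\frac{4481689}{441} + 180 \cdot 29} = \sqrt{\frac{4481689}{441} + 5220} = \sqrt{\frac{6783709}{441}} = \frac{\sqrt{6783709}}{21}$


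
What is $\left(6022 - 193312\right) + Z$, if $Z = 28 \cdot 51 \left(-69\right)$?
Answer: $-285822$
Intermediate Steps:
$Z = -98532$ ($Z = 1428 \left(-69\right) = -98532$)
$\left(6022 - 193312\right) + Z = \left(6022 - 193312\right) - 98532 = -187290 - 98532 = -285822$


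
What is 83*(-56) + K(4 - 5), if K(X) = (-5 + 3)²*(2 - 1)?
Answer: -4644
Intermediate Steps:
K(X) = 4 (K(X) = (-2)²*1 = 4*1 = 4)
83*(-56) + K(4 - 5) = 83*(-56) + 4 = -4648 + 4 = -4644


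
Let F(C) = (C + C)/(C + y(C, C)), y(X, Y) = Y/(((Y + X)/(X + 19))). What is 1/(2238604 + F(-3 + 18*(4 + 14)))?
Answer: 491/1099155206 ≈ 4.4671e-7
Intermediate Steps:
y(X, Y) = Y*(19 + X)/(X + Y) (y(X, Y) = Y/(((X + Y)/(19 + X))) = Y*((19 + X)/(X + Y)) = Y*(19 + X)/(X + Y))
F(C) = 2*C/(19/2 + 3*C/2) (F(C) = (C + C)/(C + C*(19 + C)/(C + C)) = (2*C)/(C + C*(19 + C)/((2*C))) = (2*C)/(C + C*(1/(2*C))*(19 + C)) = (2*C)/(C + (19/2 + C/2)) = (2*C)/(19/2 + 3*C/2) = 2*C/(19/2 + 3*C/2))
1/(2238604 + F(-3 + 18*(4 + 14))) = 1/(2238604 + 4*(-3 + 18*(4 + 14))/(19 + 3*(-3 + 18*(4 + 14)))) = 1/(2238604 + 4*(-3 + 18*18)/(19 + 3*(-3 + 18*18))) = 1/(2238604 + 4*(-3 + 324)/(19 + 3*(-3 + 324))) = 1/(2238604 + 4*321/(19 + 3*321)) = 1/(2238604 + 4*321/(19 + 963)) = 1/(2238604 + 4*321/982) = 1/(2238604 + 4*321*(1/982)) = 1/(2238604 + 642/491) = 1/(1099155206/491) = 491/1099155206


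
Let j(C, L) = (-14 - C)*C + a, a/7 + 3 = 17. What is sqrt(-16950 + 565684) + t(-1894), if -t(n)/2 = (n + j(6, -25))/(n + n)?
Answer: -958/947 + sqrt(548734) ≈ 739.75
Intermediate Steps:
a = 98 (a = -21 + 7*17 = -21 + 119 = 98)
j(C, L) = 98 + C*(-14 - C) (j(C, L) = (-14 - C)*C + 98 = C*(-14 - C) + 98 = 98 + C*(-14 - C))
t(n) = -(-22 + n)/n (t(n) = -2*(n + (98 - 1*6**2 - 14*6))/(n + n) = -2*(n + (98 - 1*36 - 84))/(2*n) = -2*(n + (98 - 36 - 84))*1/(2*n) = -2*(n - 22)*1/(2*n) = -2*(-22 + n)*1/(2*n) = -(-22 + n)/n)
sqrt(-16950 + 565684) + t(-1894) = sqrt(-16950 + 565684) + (22 - 1*(-1894))/(-1894) = sqrt(548734) - (22 + 1894)/1894 = sqrt(548734) - 1/1894*1916 = sqrt(548734) - 958/947 = -958/947 + sqrt(548734)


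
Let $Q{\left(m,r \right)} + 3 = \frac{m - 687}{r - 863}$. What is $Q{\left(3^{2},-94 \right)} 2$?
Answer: $- \frac{1462}{319} \approx -4.5831$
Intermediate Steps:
$Q{\left(m,r \right)} = -3 + \frac{-687 + m}{-863 + r}$ ($Q{\left(m,r \right)} = -3 + \frac{m - 687}{r - 863} = -3 + \frac{-687 + m}{-863 + r}$)
$Q{\left(3^{2},-94 \right)} 2 = \frac{1902 + 3^{2} - -282}{-863 - 94} \cdot 2 = \frac{1902 + 9 + 282}{-957} \cdot 2 = \left(- \frac{1}{957}\right) 2193 \cdot 2 = \left(- \frac{731}{319}\right) 2 = - \frac{1462}{319}$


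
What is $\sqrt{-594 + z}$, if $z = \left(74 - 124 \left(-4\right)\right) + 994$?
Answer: $\sqrt{970} \approx 31.145$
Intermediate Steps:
$z = 1564$ ($z = \left(74 - -496\right) + 994 = \left(74 + 496\right) + 994 = 570 + 994 = 1564$)
$\sqrt{-594 + z} = \sqrt{-594 + 1564} = \sqrt{970}$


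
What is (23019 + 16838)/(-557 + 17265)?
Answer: 39857/16708 ≈ 2.3855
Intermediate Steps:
(23019 + 16838)/(-557 + 17265) = 39857/16708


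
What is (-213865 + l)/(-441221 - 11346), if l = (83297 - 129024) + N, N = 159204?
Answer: 100388/452567 ≈ 0.22182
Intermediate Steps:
l = 113477 (l = (83297 - 129024) + 159204 = -45727 + 159204 = 113477)
(-213865 + l)/(-441221 - 11346) = (-213865 + 113477)/(-441221 - 11346) = -100388/(-452567) = -100388*(-1/452567) = 100388/452567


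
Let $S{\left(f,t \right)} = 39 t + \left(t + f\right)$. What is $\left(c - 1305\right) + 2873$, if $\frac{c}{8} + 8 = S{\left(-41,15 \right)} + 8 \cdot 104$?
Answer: $12632$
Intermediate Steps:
$S{\left(f,t \right)} = f + 40 t$ ($S{\left(f,t \right)} = 39 t + \left(f + t\right) = f + 40 t$)
$c = 11064$ ($c = -64 + 8 \left(\left(-41 + 40 \cdot 15\right) + 8 \cdot 104\right) = -64 + 8 \left(\left(-41 + 600\right) + 832\right) = -64 + 8 \left(559 + 832\right) = -64 + 8 \cdot 1391 = -64 + 11128 = 11064$)
$\left(c - 1305\right) + 2873 = \left(11064 - 1305\right) + 2873 = 9759 + 2873 = 12632$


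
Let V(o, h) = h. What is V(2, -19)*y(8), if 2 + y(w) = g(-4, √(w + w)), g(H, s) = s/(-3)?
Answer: 190/3 ≈ 63.333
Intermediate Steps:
g(H, s) = -s/3 (g(H, s) = s*(-⅓) = -s/3)
y(w) = -2 - √2*√w/3 (y(w) = -2 - √(w + w)/3 = -2 - √2*√w/3)
V(2, -19)*y(8) = -19*(-2 - √2*√8/3) = -19*(-2 - √2*2*√2/3) = -19*(-2 - 4/3) = -19*(-10/3) = 190/3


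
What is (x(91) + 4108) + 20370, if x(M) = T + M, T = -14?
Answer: 24555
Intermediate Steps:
x(M) = -14 + M
(x(91) + 4108) + 20370 = ((-14 + 91) + 4108) + 20370 = (77 + 4108) + 20370 = 4185 + 20370 = 24555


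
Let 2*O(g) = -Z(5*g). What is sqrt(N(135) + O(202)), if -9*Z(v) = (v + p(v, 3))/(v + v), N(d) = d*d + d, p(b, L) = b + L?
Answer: sqrt(674247339230)/6060 ≈ 135.50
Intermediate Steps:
p(b, L) = L + b
N(d) = d + d**2 (N(d) = d**2 + d = d + d**2)
Z(v) = -(3 + 2*v)/(18*v) (Z(v) = -(v + (3 + v))/(9*(v + v)) = -(3 + 2*v)/(9*(2*v)) = -(3 + 2*v)*1/(2*v)/9 = -(3 + 2*v)/(18*v))
O(g) = -(-3 - 10*g)/(180*g) (O(g) = (-(-3 - 10*g)/(18*(5*g)))/2 = (-1/(5*g)*(-3 - 10*g)/18)/2 = (-(-3 - 10*g)/(90*g))/2 = -(-3 - 10*g)/(180*g))
sqrt(N(135) + O(202)) = sqrt(135*(1 + 135) + (1/180)*(3 + 10*202)/202) = sqrt(135*136 + (1/180)*(1/202)*(3 + 2020)) = sqrt(18360 + (1/180)*(1/202)*2023) = sqrt(18360 + 2023/36360) = sqrt(667571623/36360) = sqrt(674247339230)/6060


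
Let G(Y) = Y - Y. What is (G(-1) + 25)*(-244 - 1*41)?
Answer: -7125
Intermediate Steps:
G(Y) = 0
(G(-1) + 25)*(-244 - 1*41) = (0 + 25)*(-244 - 1*41) = 25*(-244 - 41) = 25*(-285) = -7125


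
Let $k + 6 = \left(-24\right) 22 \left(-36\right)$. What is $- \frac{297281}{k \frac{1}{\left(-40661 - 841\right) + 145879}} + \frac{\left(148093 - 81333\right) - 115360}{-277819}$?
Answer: $- \frac{8620527877881203}{5279116638} \approx -1.6329 \cdot 10^{6}$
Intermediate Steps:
$k = 19002$ ($k = -6 + \left(-24\right) 22 \left(-36\right) = -6 - -19008 = -6 + 19008 = 19002$)
$- \frac{297281}{k \frac{1}{\left(-40661 - 841\right) + 145879}} + \frac{\left(148093 - 81333\right) - 115360}{-277819} = - \frac{297281}{19002 \frac{1}{\left(-40661 - 841\right) + 145879}} + \frac{\left(148093 - 81333\right) - 115360}{-277819} = - \frac{297281}{19002 \frac{1}{\left(-40661 - 841\right) + 145879}} + \left(66760 - 115360\right) \left(- \frac{1}{277819}\right) = - \frac{297281}{19002 \frac{1}{-41502 + 145879}} - - \frac{48600}{277819} = - \frac{297281}{19002 \cdot \frac{1}{104377}} + \frac{48600}{277819} = - \frac{297281}{\frac{19002}{104377}} + \frac{48600}{277819} = \left(-297281\right) \frac{104377}{19002} + \frac{48600}{277819} = - \frac{31029298937}{19002} + \frac{48600}{277819} = - \frac{8620527877881203}{5279116638}$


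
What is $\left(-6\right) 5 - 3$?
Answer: $-33$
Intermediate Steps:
$\left(-6\right) 5 - 3 = -30 - 3 = -33$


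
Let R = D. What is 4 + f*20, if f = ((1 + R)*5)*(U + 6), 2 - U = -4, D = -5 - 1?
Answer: -5996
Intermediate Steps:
D = -6
U = 6 (U = 2 - 1*(-4) = 2 + 4 = 6)
R = -6
f = -300 (f = ((1 - 6)*5)*(6 + 6) = -5*5*12 = -25*12 = -300)
4 + f*20 = 4 - 300*20 = 4 - 6000 = -5996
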